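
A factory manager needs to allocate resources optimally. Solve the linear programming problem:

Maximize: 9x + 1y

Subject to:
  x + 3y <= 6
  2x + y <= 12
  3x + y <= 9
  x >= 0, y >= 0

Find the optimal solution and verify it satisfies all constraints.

Feasible vertices: (0, 0), (0, 2), (21/8, 9/8), (3, 0)
Objective 9x + 1y at each vertex:
  (0, 0): 0
  (0, 2): 2
  (21/8, 9/8): 99/4
  (3, 0): 27
Maximum is 27 at (3, 0).
Verify constraints at (x, y) = (3, 0):
  1*3 + 3*0 = 3 <= 6
  2*3 + 1*0 = 6 <= 12
  3*3 + 1*0 = 9 <= 9 (active)
  x = 3 >= 0, y = 0 >= 0. All constraints satisfied.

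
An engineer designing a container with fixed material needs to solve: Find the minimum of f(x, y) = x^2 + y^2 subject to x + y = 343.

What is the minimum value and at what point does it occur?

Substitute y = 343 - x into f(x,y) = x^2 + y^2:
g(x) = x^2 + (343 - x)^2 = 2x^2 - 686x + 117649
g'(x) = 4x - 686 = 0  =>  x = 343/2
y = 343 - 343/2 = 343/2
Minimum value = (343/2)^2 + (343/2)^2 = 117649/2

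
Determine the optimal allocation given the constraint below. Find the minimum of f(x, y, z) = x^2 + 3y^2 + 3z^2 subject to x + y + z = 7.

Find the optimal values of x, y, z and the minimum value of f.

Using Lagrange multipliers on f = x^2 + 3y^2 + 3z^2 with constraint x + y + z = 7:
Conditions: 2*1*x = lambda, 2*3*y = lambda, 2*3*z = lambda
So x = lambda/2, y = lambda/6, z = lambda/6
Substituting into constraint: lambda * (5/6) = 7
lambda = 42/5
x = 21/5, y = 7/5, z = 7/5
Minimum value = 147/5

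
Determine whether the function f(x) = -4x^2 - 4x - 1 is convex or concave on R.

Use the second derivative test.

f(x) = -4x^2 - 4x - 1
f'(x) = -8x - 4
f''(x) = -8
Since f''(x) = -8 < 0 for all x, f is concave on R.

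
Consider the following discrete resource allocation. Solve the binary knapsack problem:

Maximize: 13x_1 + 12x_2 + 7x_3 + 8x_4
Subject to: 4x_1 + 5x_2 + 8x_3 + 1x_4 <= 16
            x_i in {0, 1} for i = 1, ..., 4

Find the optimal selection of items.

Items: item 1 (v=13, w=4), item 2 (v=12, w=5), item 3 (v=7, w=8), item 4 (v=8, w=1)
Capacity: 16
Checking all 16 subsets (w = total weight, v = total value):
  {}: w = 0, v = 0
  {1}: w = 4, v = 13
  {2}: w = 5, v = 12
  {3}: w = 8, v = 7
  {4}: w = 1, v = 8
  {1, 2}: w = 9, v = 25
  {1, 3}: w = 12, v = 20
  {1, 4}: w = 5, v = 21
  {2, 3}: w = 13, v = 19
  {2, 4}: w = 6, v = 20
  {3, 4}: w = 9, v = 15
  {1, 2, 3}: w = 17 > 16, infeasible
  {1, 2, 4}: w = 10, v = 33
  {1, 3, 4}: w = 13, v = 28
  {2, 3, 4}: w = 14, v = 27
  {1, 2, 3, 4}: w = 18 > 16, infeasible
Best feasible subset: items [1, 2, 4]
Total weight: 10 <= 16, total value: 33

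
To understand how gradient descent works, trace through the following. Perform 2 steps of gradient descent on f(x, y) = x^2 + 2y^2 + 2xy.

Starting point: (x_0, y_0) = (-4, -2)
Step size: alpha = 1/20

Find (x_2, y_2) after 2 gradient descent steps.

f(x,y) = x^2 + 2y^2 + 2xy
grad_x = 2x + 2y, grad_y = 4y + 2x
Step 1: grad = (-12, -16), (-17/5, -6/5)
Step 2: grad = (-46/5, -58/5), (-147/50, -31/50)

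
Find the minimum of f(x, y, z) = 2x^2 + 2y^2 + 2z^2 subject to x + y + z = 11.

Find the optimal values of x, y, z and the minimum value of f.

Using Lagrange multipliers on f = 2x^2 + 2y^2 + 2z^2 with constraint x + y + z = 11:
Conditions: 2*2*x = lambda, 2*2*y = lambda, 2*2*z = lambda
So x = lambda/4, y = lambda/4, z = lambda/4
Substituting into constraint: lambda * (3/4) = 11
lambda = 44/3
x = 11/3, y = 11/3, z = 11/3
Minimum value = 242/3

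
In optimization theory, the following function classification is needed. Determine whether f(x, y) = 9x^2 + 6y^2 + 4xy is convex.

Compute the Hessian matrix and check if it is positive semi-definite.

f(x,y) = 9x^2 + 6y^2 + 4xy
Hessian H = [[18, 4], [4, 12]]
trace(H) = 30, det(H) = 200
Eigenvalues: (30 +/- sqrt(100)) / 2 = 20, 10
Since both eigenvalues > 0, f is convex.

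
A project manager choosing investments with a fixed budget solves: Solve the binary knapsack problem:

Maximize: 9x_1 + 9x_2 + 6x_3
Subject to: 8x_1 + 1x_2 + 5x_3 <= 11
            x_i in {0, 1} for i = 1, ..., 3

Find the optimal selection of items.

Items: item 1 (v=9, w=8), item 2 (v=9, w=1), item 3 (v=6, w=5)
Capacity: 11
Checking all 8 subsets (w = total weight, v = total value):
  {}: w = 0, v = 0
  {1}: w = 8, v = 9
  {2}: w = 1, v = 9
  {3}: w = 5, v = 6
  {1, 2}: w = 9, v = 18
  {1, 3}: w = 13 > 11, infeasible
  {2, 3}: w = 6, v = 15
  {1, 2, 3}: w = 14 > 11, infeasible
Best feasible subset: items [1, 2]
Total weight: 9 <= 11, total value: 18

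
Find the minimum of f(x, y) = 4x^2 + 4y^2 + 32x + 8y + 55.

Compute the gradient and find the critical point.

f(x,y) = 4x^2 + 4y^2 + 32x + 8y + 55
df/dx = 8x + (32) = 0  =>  x = -4
df/dy = 8y + (8) = 0  =>  y = -1
f(-4, -1) = 4*(-4)^2 + 4*(-1)^2 + 32*(-4) + 8*(-1) + 55 = -13
Hessian is diagonal with entries 8, 8 > 0, so this is a minimum.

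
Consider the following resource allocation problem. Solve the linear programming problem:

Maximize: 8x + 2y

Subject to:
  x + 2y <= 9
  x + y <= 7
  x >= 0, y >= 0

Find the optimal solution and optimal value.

Feasible vertices: (0, 0), (0, 9/2), (5, 2), (7, 0)
Objective 8x + 2y at each:
  (0, 0): 0
  (0, 9/2): 9
  (5, 2): 44
  (7, 0): 56
Maximum is 56 at (7, 0).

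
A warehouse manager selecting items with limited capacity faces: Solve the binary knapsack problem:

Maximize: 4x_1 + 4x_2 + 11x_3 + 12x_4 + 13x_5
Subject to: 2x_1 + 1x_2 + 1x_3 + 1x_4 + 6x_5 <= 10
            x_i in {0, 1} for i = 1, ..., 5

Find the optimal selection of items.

Items: item 1 (v=4, w=2), item 2 (v=4, w=1), item 3 (v=11, w=1), item 4 (v=12, w=1), item 5 (v=13, w=6)
Capacity: 10
Checking all 32 subsets (w = total weight, v = total value):
  {}: w = 0, v = 0
  {1}: w = 2, v = 4
  {2}: w = 1, v = 4
  {3}: w = 1, v = 11
  {4}: w = 1, v = 12
  {5}: w = 6, v = 13
  {1, 2}: w = 3, v = 8
  {1, 3}: w = 3, v = 15
  {1, 4}: w = 3, v = 16
  {1, 5}: w = 8, v = 17
  {2, 3}: w = 2, v = 15
  {2, 4}: w = 2, v = 16
  {2, 5}: w = 7, v = 17
  {3, 4}: w = 2, v = 23
  {3, 5}: w = 7, v = 24
  {4, 5}: w = 7, v = 25
  {1, 2, 3}: w = 4, v = 19
  {1, 2, 4}: w = 4, v = 20
  {1, 2, 5}: w = 9, v = 21
  {1, 3, 4}: w = 4, v = 27
  {1, 3, 5}: w = 9, v = 28
  {1, 4, 5}: w = 9, v = 29
  {2, 3, 4}: w = 3, v = 27
  {2, 3, 5}: w = 8, v = 28
  {2, 4, 5}: w = 8, v = 29
  {3, 4, 5}: w = 8, v = 36
  {1, 2, 3, 4}: w = 5, v = 31
  {1, 2, 3, 5}: w = 10, v = 32
  {1, 2, 4, 5}: w = 10, v = 33
  {1, 3, 4, 5}: w = 10, v = 40
  {2, 3, 4, 5}: w = 9, v = 40
  {1, 2, 3, 4, 5}: w = 11 > 10, infeasible
Best feasible subset: items [1, 3, 4, 5]
(The same value 40 is also attained by {2, 3, 4, 5}.)
Total weight: 10 <= 10, total value: 40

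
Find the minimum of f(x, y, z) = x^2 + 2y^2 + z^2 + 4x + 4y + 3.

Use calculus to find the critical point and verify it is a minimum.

f(x,y,z) = x^2 + 2y^2 + z^2 + 4x + 4y + 3
df/dx = 2x + (4) = 0 => x = -2
df/dy = 4y + (4) = 0 => y = -1
df/dz = 2z + (0) = 0 => z = 0
f(-2,-1,0) = 1*(-2)^2 + 2*(-1)^2 + 1*(0)^2 + 4*(-2) + 4*(-1) + 3 = -3
Hessian is diagonal with entries 2, 4, 2 > 0, confirmed minimum.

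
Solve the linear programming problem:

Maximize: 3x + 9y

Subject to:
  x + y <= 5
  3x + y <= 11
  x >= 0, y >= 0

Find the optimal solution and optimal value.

Feasible vertices: (0, 0), (0, 5), (3, 2), (11/3, 0)
Objective 3x + 9y at each:
  (0, 0): 0
  (0, 5): 45
  (3, 2): 27
  (11/3, 0): 11
Maximum is 45 at (0, 5).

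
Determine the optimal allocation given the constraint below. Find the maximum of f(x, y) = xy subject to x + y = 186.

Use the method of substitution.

Substitute y = 186 - x into f(x,y) = xy:
g(x) = x(186 - x) = 186x - x^2
g'(x) = 186 - 2x = 0  =>  x = 93
y = 186 - 93 = 93
Maximum value = 93 * 93 = 8649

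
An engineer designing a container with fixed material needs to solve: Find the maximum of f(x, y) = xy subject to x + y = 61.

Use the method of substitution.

Substitute y = 61 - x into f(x,y) = xy:
g(x) = x(61 - x) = 61x - x^2
g'(x) = 61 - 2x = 0  =>  x = 61/2
y = 61 - 61/2 = 61/2
Maximum value = (61/2) * (61/2) = 3721/4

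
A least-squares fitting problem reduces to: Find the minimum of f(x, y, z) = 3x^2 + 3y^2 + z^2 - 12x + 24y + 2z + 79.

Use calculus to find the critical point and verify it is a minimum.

f(x,y,z) = 3x^2 + 3y^2 + z^2 - 12x + 24y + 2z + 79
df/dx = 6x + (-12) = 0 => x = 2
df/dy = 6y + (24) = 0 => y = -4
df/dz = 2z + (2) = 0 => z = -1
f(2,-4,-1) = 3*(2)^2 + 3*(-4)^2 + 1*(-1)^2 + -12*(2) + 24*(-4) + 2*(-1) + 79 = 18
Hessian is diagonal with entries 6, 6, 2 > 0, confirmed minimum.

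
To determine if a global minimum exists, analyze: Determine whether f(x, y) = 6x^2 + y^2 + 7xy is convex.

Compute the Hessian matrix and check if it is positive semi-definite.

f(x,y) = 6x^2 + y^2 + 7xy
Hessian H = [[12, 7], [7, 2]]
trace(H) = 14, det(H) = -25
Eigenvalues: (14 +/- sqrt(296)) / 2 = 15.6, -1.602
Since not both eigenvalues positive, f is neither convex nor concave.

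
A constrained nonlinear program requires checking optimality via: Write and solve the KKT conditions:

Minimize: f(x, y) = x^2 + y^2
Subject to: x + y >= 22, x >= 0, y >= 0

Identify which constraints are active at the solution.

KKT conditions for min x^2 + y^2 s.t. 1x + 1y >= 22, x >= 0, y >= 0:
Stationarity: 2x = mu*1 + mu_x, 2y = mu*1 + mu_y, with mu, mu_x, mu_y >= 0
Complementary slackness: mu*(x + y - 22) = 0, mu_x*x = 0, mu_y*y = 0
(0, 0) is infeasible (1*0 + 1*0 < 22), so if mu = 0 stationarity would force x = mu_x/2 >= 0, y = mu_y/2 >= 0 with mu_x*x = mu_y*y = 0, i.e. x = y = 0: contradiction. Hence mu > 0 and x + y = 22 is active.
Try x > 0, y > 0 (so mu_x = mu_y = 0): x = 1*mu/2, y = 1*mu/2
Substitute: 1*(1*mu/2) + 1*(1*mu/2) = 22
  mu*2/2 = 22 => mu = 22
x* = 11 > 0, y* = 11 > 0, consistent with mu_x = mu_y = 0.
f is convex and the constraints are linear, so this KKT point is the global minimum.
f* = 242
Active constraints: x + y >= 22 (holds with equality, mu = 22 > 0); x >= 0 and y >= 0 are inactive (mu_x = mu_y = 0).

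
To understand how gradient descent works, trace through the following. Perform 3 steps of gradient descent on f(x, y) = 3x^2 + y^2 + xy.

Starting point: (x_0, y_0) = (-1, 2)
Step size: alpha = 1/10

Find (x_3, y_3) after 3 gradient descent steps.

f(x,y) = 3x^2 + y^2 + xy
grad_x = 6x + 1y, grad_y = 2y + 1x
Step 1: grad = (-4, 3), (-3/5, 17/10)
Step 2: grad = (-19/10, 14/5), (-41/100, 71/50)
Step 3: grad = (-26/25, 243/100), (-153/500, 1177/1000)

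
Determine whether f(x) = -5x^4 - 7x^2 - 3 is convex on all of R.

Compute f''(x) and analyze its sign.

f(x) = -5x^4 - 7x^2 - 3
f'(x) = -20x^3 + -14x
f''(x) = -60x^2 + -14
f''(x) = -60x^2 + -14 <= -14 < 0 for all x
Therefore, f is concave on R.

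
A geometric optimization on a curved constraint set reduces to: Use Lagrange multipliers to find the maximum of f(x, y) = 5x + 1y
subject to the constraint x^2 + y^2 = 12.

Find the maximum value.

Set up Lagrange conditions: grad f = lambda * grad g
  5 = 2*lambda*x
  1 = 2*lambda*y
From these: x/y = 5/1, so x = 5t, y = 1t for some t.
Substitute into constraint: (5t)^2 + (1t)^2 = 12
  t^2 * 26 = 12
  t = sqrt(12/26)
Maximum = 5*x + 1*y = (5^2 + 1^2)*t = 26 * sqrt(12/26) = sqrt(312)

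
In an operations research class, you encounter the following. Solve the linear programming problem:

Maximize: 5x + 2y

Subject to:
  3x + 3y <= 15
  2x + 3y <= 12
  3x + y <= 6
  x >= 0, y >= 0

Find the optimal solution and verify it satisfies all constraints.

Feasible vertices: (0, 0), (0, 4), (6/7, 24/7), (2, 0)
Objective 5x + 2y at each vertex:
  (0, 0): 0
  (0, 4): 8
  (6/7, 24/7): 78/7
  (2, 0): 10
Maximum is 78/7 at (6/7, 24/7).
Verify constraints at (x, y) = (6/7, 24/7):
  3*(6/7) + 3*(24/7) = 90/7 <= 15
  2*(6/7) + 3*(24/7) = 12 <= 12 (active)
  3*(6/7) + 1*(24/7) = 6 <= 6 (active)
  x = 6/7 >= 0, y = 24/7 >= 0. All constraints satisfied.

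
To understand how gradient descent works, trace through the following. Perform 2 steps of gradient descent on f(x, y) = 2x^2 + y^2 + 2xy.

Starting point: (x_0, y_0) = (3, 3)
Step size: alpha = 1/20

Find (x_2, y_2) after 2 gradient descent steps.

f(x,y) = 2x^2 + y^2 + 2xy
grad_x = 4x + 2y, grad_y = 2y + 2x
Step 1: grad = (18, 12), (21/10, 12/5)
Step 2: grad = (66/5, 9), (36/25, 39/20)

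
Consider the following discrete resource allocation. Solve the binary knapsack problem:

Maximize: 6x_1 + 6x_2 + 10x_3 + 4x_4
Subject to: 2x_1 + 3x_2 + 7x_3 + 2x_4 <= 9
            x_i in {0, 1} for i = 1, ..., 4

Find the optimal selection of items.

Items: item 1 (v=6, w=2), item 2 (v=6, w=3), item 3 (v=10, w=7), item 4 (v=4, w=2)
Capacity: 9
Checking all 16 subsets (w = total weight, v = total value):
  {}: w = 0, v = 0
  {1}: w = 2, v = 6
  {2}: w = 3, v = 6
  {3}: w = 7, v = 10
  {4}: w = 2, v = 4
  {1, 2}: w = 5, v = 12
  {1, 3}: w = 9, v = 16
  {1, 4}: w = 4, v = 10
  {2, 3}: w = 10 > 9, infeasible
  {2, 4}: w = 5, v = 10
  {3, 4}: w = 9, v = 14
  {1, 2, 3}: w = 12 > 9, infeasible
  {1, 2, 4}: w = 7, v = 16
  {1, 3, 4}: w = 11 > 9, infeasible
  {2, 3, 4}: w = 12 > 9, infeasible
  {1, 2, 3, 4}: w = 14 > 9, infeasible
Best feasible subset: items [1, 3]
(The same value 16 is also attained by {1, 2, 4}.)
Total weight: 9 <= 9, total value: 16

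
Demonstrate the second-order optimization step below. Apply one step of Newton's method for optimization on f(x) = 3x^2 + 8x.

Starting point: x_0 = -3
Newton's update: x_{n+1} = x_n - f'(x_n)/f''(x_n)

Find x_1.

f(x) = 3x^2 + 8x
f'(x) = 6x + (8), f''(x) = 6
Newton step: x_1 = x_0 - f'(x_0)/f''(x_0)
f'(-3) = -10
x_1 = -3 - -10/6 = -4/3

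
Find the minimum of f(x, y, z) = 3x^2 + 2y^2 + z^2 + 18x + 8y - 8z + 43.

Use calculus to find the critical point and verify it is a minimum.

f(x,y,z) = 3x^2 + 2y^2 + z^2 + 18x + 8y - 8z + 43
df/dx = 6x + (18) = 0 => x = -3
df/dy = 4y + (8) = 0 => y = -2
df/dz = 2z + (-8) = 0 => z = 4
f(-3,-2,4) = 3*(-3)^2 + 2*(-2)^2 + 1*(4)^2 + 18*(-3) + 8*(-2) + -8*(4) + 43 = -8
Hessian is diagonal with entries 6, 4, 2 > 0, confirmed minimum.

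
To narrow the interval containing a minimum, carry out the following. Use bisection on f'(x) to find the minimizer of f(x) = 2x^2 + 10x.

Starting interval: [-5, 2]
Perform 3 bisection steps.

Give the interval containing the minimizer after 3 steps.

Finding critical point of f(x) = 2x^2 + 10x using bisection on f'(x) = 4x + 10.
f'(x) = 0 when x = -5/2.
Starting interval: [-5, 2]
Step 1: mid = -3/2, f'(mid) = 4, new interval = [-5, -3/2]
Step 2: mid = -13/4, f'(mid) = -3, new interval = [-13/4, -3/2]
Step 3: mid = -19/8, f'(mid) = 1/2, new interval = [-13/4, -19/8]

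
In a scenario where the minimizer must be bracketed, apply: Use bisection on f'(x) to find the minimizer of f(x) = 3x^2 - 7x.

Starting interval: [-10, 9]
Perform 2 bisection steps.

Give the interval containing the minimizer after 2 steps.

Finding critical point of f(x) = 3x^2 - 7x using bisection on f'(x) = 6x + -7.
f'(x) = 0 when x = 7/6.
Starting interval: [-10, 9]
Step 1: mid = -1/2, f'(mid) = -10, new interval = [-1/2, 9]
Step 2: mid = 17/4, f'(mid) = 37/2, new interval = [-1/2, 17/4]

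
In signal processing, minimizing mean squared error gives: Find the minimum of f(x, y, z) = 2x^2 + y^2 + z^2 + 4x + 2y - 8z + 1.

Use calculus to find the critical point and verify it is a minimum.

f(x,y,z) = 2x^2 + y^2 + z^2 + 4x + 2y - 8z + 1
df/dx = 4x + (4) = 0 => x = -1
df/dy = 2y + (2) = 0 => y = -1
df/dz = 2z + (-8) = 0 => z = 4
f(-1,-1,4) = 2*(-1)^2 + 1*(-1)^2 + 1*(4)^2 + 4*(-1) + 2*(-1) + -8*(4) + 1 = -18
Hessian is diagonal with entries 4, 2, 2 > 0, confirmed minimum.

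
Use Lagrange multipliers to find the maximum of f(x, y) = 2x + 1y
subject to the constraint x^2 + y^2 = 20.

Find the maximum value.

Set up Lagrange conditions: grad f = lambda * grad g
  2 = 2*lambda*x
  1 = 2*lambda*y
From these: x/y = 2/1, so x = 2t, y = 1t for some t.
Substitute into constraint: (2t)^2 + (1t)^2 = 20
  t^2 * 5 = 20
  t = sqrt(20/5)
Maximum = 2*x + 1*y = (2^2 + 1^2)*t = 5 * sqrt(20/5) = 10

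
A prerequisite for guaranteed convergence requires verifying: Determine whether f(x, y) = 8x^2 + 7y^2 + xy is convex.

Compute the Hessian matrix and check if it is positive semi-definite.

f(x,y) = 8x^2 + 7y^2 + xy
Hessian H = [[16, 1], [1, 14]]
trace(H) = 30, det(H) = 223
Eigenvalues: (30 +/- sqrt(8)) / 2 = 16.41, 13.59
Since both eigenvalues > 0, f is convex.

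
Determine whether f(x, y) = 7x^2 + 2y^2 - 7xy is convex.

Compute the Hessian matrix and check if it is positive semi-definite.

f(x,y) = 7x^2 + 2y^2 - 7xy
Hessian H = [[14, -7], [-7, 4]]
trace(H) = 18, det(H) = 7
Eigenvalues: (18 +/- sqrt(296)) / 2 = 17.6, 0.3977
Since both eigenvalues > 0, f is convex.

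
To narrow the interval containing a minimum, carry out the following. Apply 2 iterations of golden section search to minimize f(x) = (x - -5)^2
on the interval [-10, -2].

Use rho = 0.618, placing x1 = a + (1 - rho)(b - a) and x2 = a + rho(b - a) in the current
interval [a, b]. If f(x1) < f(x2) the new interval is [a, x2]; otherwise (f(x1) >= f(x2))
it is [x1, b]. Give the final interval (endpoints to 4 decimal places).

Golden section search for min of f(x) = (x - -5)^2 on [-10, -2].
Each step: x1 = a + (1 - rho)(b - a), x2 = a + rho(b - a); if f(x1) < f(x2) keep [a, x2], otherwise keep [x1, b].
Step 1: [-10.0000, -2.0000], x1=-6.9440 (f=3.7791), x2=-5.0560 (f=0.0031); f(x1) > f(x2) => keep [-6.9440, -2.0000]
Step 2: [-6.9440, -2.0000], x1=-5.0554 (f=0.0031), x2=-3.8886 (f=1.2352); f(x1) < f(x2) => keep [-6.9440, -3.8886]
Final interval: [-6.9440, -3.8886]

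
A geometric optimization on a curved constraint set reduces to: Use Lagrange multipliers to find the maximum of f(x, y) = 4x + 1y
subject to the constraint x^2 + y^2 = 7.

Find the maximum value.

Set up Lagrange conditions: grad f = lambda * grad g
  4 = 2*lambda*x
  1 = 2*lambda*y
From these: x/y = 4/1, so x = 4t, y = 1t for some t.
Substitute into constraint: (4t)^2 + (1t)^2 = 7
  t^2 * 17 = 7
  t = sqrt(7/17)
Maximum = 4*x + 1*y = (4^2 + 1^2)*t = 17 * sqrt(7/17) = sqrt(119)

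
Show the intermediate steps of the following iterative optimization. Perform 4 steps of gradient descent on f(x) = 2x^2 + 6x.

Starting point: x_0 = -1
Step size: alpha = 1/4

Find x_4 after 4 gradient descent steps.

f(x) = 2x^2 + 6x, f'(x) = 4x + (6)
Step 1: f'(-1) = 2, x_1 = -1 - 1/4 * 2 = -3/2
Step 2: f'(-3/2) = 0, x_2 = -3/2 - 1/4 * 0 = -3/2
Step 3: f'(-3/2) = 0, x_3 = -3/2 - 1/4 * 0 = -3/2
Step 4: f'(-3/2) = 0, x_4 = -3/2 - 1/4 * 0 = -3/2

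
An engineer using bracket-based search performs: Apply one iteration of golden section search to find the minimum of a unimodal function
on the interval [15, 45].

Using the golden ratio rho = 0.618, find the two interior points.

Golden section search on [15, 45].
Golden ratio rho = 0.618 (approx).
Interior points:
  x_1 = 15 + (1-0.618)*30 = 26.4600
  x_2 = 15 + 0.618*30 = 33.5400
Compare f(x_1) and f(x_2) to determine which subinterval to keep.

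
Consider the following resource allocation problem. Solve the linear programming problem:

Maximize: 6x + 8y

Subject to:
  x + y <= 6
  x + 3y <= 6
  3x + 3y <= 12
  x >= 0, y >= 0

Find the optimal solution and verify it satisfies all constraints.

Feasible vertices: (0, 0), (0, 2), (3, 1), (4, 0)
Objective 6x + 8y at each vertex:
  (0, 0): 0
  (0, 2): 16
  (3, 1): 26
  (4, 0): 24
Maximum is 26 at (3, 1).
Verify constraints at (x, y) = (3, 1):
  1*3 + 1*1 = 4 <= 6
  1*3 + 3*1 = 6 <= 6 (active)
  3*3 + 3*1 = 12 <= 12 (active)
  x = 3 >= 0, y = 1 >= 0. All constraints satisfied.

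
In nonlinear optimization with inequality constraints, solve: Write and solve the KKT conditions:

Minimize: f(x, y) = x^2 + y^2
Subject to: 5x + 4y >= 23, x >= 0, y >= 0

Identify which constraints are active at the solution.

KKT conditions for min x^2 + y^2 s.t. 5x + 4y >= 23, x >= 0, y >= 0:
Stationarity: 2x = mu*5 + mu_x, 2y = mu*4 + mu_y, with mu, mu_x, mu_y >= 0
Complementary slackness: mu*(5x + 4y - 23) = 0, mu_x*x = 0, mu_y*y = 0
(0, 0) is infeasible (5*0 + 4*0 < 23), so if mu = 0 stationarity would force x = mu_x/2 >= 0, y = mu_y/2 >= 0 with mu_x*x = mu_y*y = 0, i.e. x = y = 0: contradiction. Hence mu > 0 and 5x + 4y = 23 is active.
Try x > 0, y > 0 (so mu_x = mu_y = 0): x = 5*mu/2, y = 4*mu/2
Substitute: 5*(5*mu/2) + 4*(4*mu/2) = 23
  mu*41/2 = 23 => mu = 46/41
x* = 115/41 > 0, y* = 92/41 > 0, consistent with mu_x = mu_y = 0.
f is convex and the constraints are linear, so this KKT point is the global minimum.
f* = 529/41
Active constraints: 5x + 4y >= 23 (holds with equality, mu = 46/41 > 0); x >= 0 and y >= 0 are inactive (mu_x = mu_y = 0).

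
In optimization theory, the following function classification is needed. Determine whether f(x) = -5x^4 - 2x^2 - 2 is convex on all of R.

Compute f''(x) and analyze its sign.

f(x) = -5x^4 - 2x^2 - 2
f'(x) = -20x^3 + -4x
f''(x) = -60x^2 + -4
f''(x) = -60x^2 + -4 <= -4 < 0 for all x
Therefore, f is concave on R.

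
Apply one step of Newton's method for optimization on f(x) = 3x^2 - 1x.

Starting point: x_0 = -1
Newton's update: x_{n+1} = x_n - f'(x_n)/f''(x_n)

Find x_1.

f(x) = 3x^2 - 1x
f'(x) = 6x + (-1), f''(x) = 6
Newton step: x_1 = x_0 - f'(x_0)/f''(x_0)
f'(-1) = -7
x_1 = -1 - -7/6 = 1/6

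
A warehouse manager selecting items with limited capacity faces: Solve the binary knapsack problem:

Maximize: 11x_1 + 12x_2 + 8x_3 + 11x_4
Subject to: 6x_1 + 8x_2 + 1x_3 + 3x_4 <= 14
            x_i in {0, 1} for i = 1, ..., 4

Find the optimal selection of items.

Items: item 1 (v=11, w=6), item 2 (v=12, w=8), item 3 (v=8, w=1), item 4 (v=11, w=3)
Capacity: 14
Checking all 16 subsets (w = total weight, v = total value):
  {}: w = 0, v = 0
  {1}: w = 6, v = 11
  {2}: w = 8, v = 12
  {3}: w = 1, v = 8
  {4}: w = 3, v = 11
  {1, 2}: w = 14, v = 23
  {1, 3}: w = 7, v = 19
  {1, 4}: w = 9, v = 22
  {2, 3}: w = 9, v = 20
  {2, 4}: w = 11, v = 23
  {3, 4}: w = 4, v = 19
  {1, 2, 3}: w = 15 > 14, infeasible
  {1, 2, 4}: w = 17 > 14, infeasible
  {1, 3, 4}: w = 10, v = 30
  {2, 3, 4}: w = 12, v = 31
  {1, 2, 3, 4}: w = 18 > 14, infeasible
Best feasible subset: items [2, 3, 4]
Total weight: 12 <= 14, total value: 31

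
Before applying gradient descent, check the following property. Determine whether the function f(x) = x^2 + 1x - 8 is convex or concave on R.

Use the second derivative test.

f(x) = x^2 + 1x - 8
f'(x) = 2x + 1
f''(x) = 2
Since f''(x) = 2 > 0 for all x, f is convex on R.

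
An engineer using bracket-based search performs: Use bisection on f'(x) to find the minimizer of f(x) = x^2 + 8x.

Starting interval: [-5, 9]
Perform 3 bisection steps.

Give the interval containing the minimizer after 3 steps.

Finding critical point of f(x) = x^2 + 8x using bisection on f'(x) = 2x + 8.
f'(x) = 0 when x = -4.
Starting interval: [-5, 9]
Step 1: mid = 2, f'(mid) = 12, new interval = [-5, 2]
Step 2: mid = -3/2, f'(mid) = 5, new interval = [-5, -3/2]
Step 3: mid = -13/4, f'(mid) = 3/2, new interval = [-5, -13/4]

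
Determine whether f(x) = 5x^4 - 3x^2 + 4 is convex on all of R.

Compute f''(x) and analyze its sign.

f(x) = 5x^4 - 3x^2 + 4
f'(x) = 20x^3 + -6x
f''(x) = 60x^2 + -6
f''(0) = -6 < 0, so not convex near x = 0
Therefore, f is not globally convex on R.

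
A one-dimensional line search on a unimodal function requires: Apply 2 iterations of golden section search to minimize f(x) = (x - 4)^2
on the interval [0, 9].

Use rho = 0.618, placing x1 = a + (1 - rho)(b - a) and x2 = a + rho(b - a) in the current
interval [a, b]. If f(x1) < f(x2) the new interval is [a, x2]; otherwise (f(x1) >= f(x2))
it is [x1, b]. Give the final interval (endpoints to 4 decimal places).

Golden section search for min of f(x) = (x - 4)^2 on [0, 9].
Each step: x1 = a + (1 - rho)(b - a), x2 = a + rho(b - a); if f(x1) < f(x2) keep [a, x2], otherwise keep [x1, b].
Step 1: [0.0000, 9.0000], x1=3.4380 (f=0.3158), x2=5.5620 (f=2.4398); f(x1) < f(x2) => keep [0.0000, 5.5620]
Step 2: [0.0000, 5.5620], x1=2.1247 (f=3.5168), x2=3.4373 (f=0.3166); f(x1) > f(x2) => keep [2.1247, 5.5620]
Final interval: [2.1247, 5.5620]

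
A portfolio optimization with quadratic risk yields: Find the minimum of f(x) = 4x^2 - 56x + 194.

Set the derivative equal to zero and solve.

f(x) = 4x^2 - 56x + 194
f'(x) = 8x + (-56) = 0
x = 56/8 = 7
f(7) = -2
Since f''(x) = 8 > 0, this is a minimum.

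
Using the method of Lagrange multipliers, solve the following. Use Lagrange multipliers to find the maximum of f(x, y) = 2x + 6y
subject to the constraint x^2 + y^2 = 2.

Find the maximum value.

Set up Lagrange conditions: grad f = lambda * grad g
  2 = 2*lambda*x
  6 = 2*lambda*y
From these: x/y = 2/6, so x = 2t, y = 6t for some t.
Substitute into constraint: (2t)^2 + (6t)^2 = 2
  t^2 * 40 = 2
  t = sqrt(2/40)
Maximum = 2*x + 6*y = (2^2 + 6^2)*t = 40 * sqrt(2/40) = sqrt(80)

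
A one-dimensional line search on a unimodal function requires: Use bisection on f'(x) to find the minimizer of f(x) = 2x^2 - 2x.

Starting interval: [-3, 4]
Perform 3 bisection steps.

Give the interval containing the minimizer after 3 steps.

Finding critical point of f(x) = 2x^2 - 2x using bisection on f'(x) = 4x + -2.
f'(x) = 0 when x = 1/2.
Starting interval: [-3, 4]
Step 1: mid = 1/2, f'(mid) = 0, new interval = [1/2, 1/2]
Step 2: mid = 1/2, f'(mid) = 0, new interval = [1/2, 1/2]
Step 3: mid = 1/2, f'(mid) = 0, new interval = [1/2, 1/2]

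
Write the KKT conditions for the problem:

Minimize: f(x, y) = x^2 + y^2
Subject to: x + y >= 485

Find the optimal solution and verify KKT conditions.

KKT conditions for min x^2 + y^2 s.t. x + y >= 485:
Stationarity: 2x = mu, 2y = mu
So x = y = mu/2.
Complementary slackness: mu*(x + y - 485) = 0
Primal feasibility: x + y >= 485; dual feasibility: mu >= 0
If mu = 0 then x = y = 0, but 0 + 0 < 485 is infeasible, so the constraint is active.
Constraint active: x + y = 2*(mu/2) = 485 => mu = 485
x = y = 485/2, f = 235225/2
Verify: stationarity 2*(485/2) = 485 = mu; primal 485/2 + 485/2 = 485 >= 485; dual mu = 485 >= 0; complementary slackness 485*(485 - 485) = 0. All KKT conditions hold.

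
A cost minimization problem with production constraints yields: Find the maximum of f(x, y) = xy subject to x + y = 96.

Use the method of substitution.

Substitute y = 96 - x into f(x,y) = xy:
g(x) = x(96 - x) = 96x - x^2
g'(x) = 96 - 2x = 0  =>  x = 48
y = 96 - 48 = 48
Maximum value = 48 * 48 = 2304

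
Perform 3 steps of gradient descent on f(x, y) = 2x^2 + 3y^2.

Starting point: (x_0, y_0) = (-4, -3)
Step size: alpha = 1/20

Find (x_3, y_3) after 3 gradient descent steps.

f(x,y) = 2x^2 + 3y^2
grad_x = 4x + 0y, grad_y = 6y + 0x
Step 1: grad = (-16, -18), (-16/5, -21/10)
Step 2: grad = (-64/5, -63/5), (-64/25, -147/100)
Step 3: grad = (-256/25, -441/50), (-256/125, -1029/1000)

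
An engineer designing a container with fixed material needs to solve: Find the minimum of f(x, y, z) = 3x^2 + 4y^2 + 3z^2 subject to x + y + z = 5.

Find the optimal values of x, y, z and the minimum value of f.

Using Lagrange multipliers on f = 3x^2 + 4y^2 + 3z^2 with constraint x + y + z = 5:
Conditions: 2*3*x = lambda, 2*4*y = lambda, 2*3*z = lambda
So x = lambda/6, y = lambda/8, z = lambda/6
Substituting into constraint: lambda * (11/24) = 5
lambda = 120/11
x = 20/11, y = 15/11, z = 20/11
Minimum value = 300/11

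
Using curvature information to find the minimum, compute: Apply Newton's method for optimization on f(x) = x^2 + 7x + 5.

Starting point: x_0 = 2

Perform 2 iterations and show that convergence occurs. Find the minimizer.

f(x) = x^2 + 7x + 5, f'(x) = 2x + (7), f''(x) = 2
Step 1: f'(2) = 11, x_1 = 2 - 11/2 = -7/2
Step 2: f'(-7/2) = 0, x_2 = -7/2 (converged)
Newton's method converges in 1 step for quadratics.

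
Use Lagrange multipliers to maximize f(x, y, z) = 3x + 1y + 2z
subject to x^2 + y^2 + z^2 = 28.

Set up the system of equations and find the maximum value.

Lagrange conditions: 3 = 2*lambda*x, 1 = 2*lambda*y, 2 = 2*lambda*z
So x:3 = y:1 = z:2, i.e. x = 3t, y = 1t, z = 2t
Constraint: t^2*(3^2 + 1^2 + 2^2) = 28
  t^2 * 14 = 28  =>  t = sqrt(2)
Maximum = 3*3t + 1*1t + 2*2t = 14*sqrt(2) = sqrt(392)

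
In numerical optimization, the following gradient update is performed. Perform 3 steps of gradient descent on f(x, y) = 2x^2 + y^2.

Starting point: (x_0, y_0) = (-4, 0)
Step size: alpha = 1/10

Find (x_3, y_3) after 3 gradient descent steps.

f(x,y) = 2x^2 + y^2
grad_x = 4x + 0y, grad_y = 2y + 0x
Step 1: grad = (-16, 0), (-12/5, 0)
Step 2: grad = (-48/5, 0), (-36/25, 0)
Step 3: grad = (-144/25, 0), (-108/125, 0)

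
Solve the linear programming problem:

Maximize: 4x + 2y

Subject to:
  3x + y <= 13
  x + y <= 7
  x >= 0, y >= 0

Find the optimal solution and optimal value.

Feasible vertices: (0, 0), (0, 7), (3, 4), (13/3, 0)
Objective 4x + 2y at each:
  (0, 0): 0
  (0, 7): 14
  (3, 4): 20
  (13/3, 0): 52/3
Maximum is 20 at (3, 4).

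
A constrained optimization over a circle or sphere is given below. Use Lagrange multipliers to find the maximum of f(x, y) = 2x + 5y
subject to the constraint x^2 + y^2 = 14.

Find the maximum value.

Set up Lagrange conditions: grad f = lambda * grad g
  2 = 2*lambda*x
  5 = 2*lambda*y
From these: x/y = 2/5, so x = 2t, y = 5t for some t.
Substitute into constraint: (2t)^2 + (5t)^2 = 14
  t^2 * 29 = 14
  t = sqrt(14/29)
Maximum = 2*x + 5*y = (2^2 + 5^2)*t = 29 * sqrt(14/29) = sqrt(406)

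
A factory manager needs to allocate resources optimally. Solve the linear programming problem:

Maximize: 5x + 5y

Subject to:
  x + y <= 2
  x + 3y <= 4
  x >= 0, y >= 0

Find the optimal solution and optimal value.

Feasible vertices: (0, 0), (0, 4/3), (1, 1), (2, 0)
Objective 5x + 5y at each:
  (0, 0): 0
  (0, 4/3): 20/3
  (1, 1): 10
  (2, 0): 10
Maximum is 10 at (1, 1).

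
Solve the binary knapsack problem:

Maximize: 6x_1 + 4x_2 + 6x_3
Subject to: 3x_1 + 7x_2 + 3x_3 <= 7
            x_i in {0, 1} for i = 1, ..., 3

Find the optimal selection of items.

Items: item 1 (v=6, w=3), item 2 (v=4, w=7), item 3 (v=6, w=3)
Capacity: 7
Checking all 8 subsets (w = total weight, v = total value):
  {}: w = 0, v = 0
  {1}: w = 3, v = 6
  {2}: w = 7, v = 4
  {3}: w = 3, v = 6
  {1, 2}: w = 10 > 7, infeasible
  {1, 3}: w = 6, v = 12
  {2, 3}: w = 10 > 7, infeasible
  {1, 2, 3}: w = 13 > 7, infeasible
Best feasible subset: items [1, 3]
Total weight: 6 <= 7, total value: 12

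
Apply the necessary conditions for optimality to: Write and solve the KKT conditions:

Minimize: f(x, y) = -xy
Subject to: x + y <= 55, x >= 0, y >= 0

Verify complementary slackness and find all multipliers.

Problem: min -xy s.t. x + y <= 55 (multiplier lambda), x >= 0 (mu_x), y >= 0 (mu_y)
KKT stationarity: -y + lambda - mu_x = 0, -x + lambda - mu_y = 0, with lambda, mu_x, mu_y >= 0
Complementary slackness: lambda*(x + y - 55) = 0, mu_x*x = 0, mu_y*y = 0
If lambda = 0: y = -mu_x <= 0 and x = -mu_y <= 0 force x = y = 0 with f = 0; but x = y = 55/2 is feasible with f = -3025/4 < 0, so this is not the minimum. Hence lambda > 0 and x + y = 55.
Try x > 0, y > 0 (so mu_x = mu_y = 0): y = lambda, x = lambda => x = y = lambda
x + y = 55 => 2*lambda = 55 => lambda = 55/2
x* = y* = 55/2 > 0, consistent with mu_x = mu_y = 0.
(Any feasible point with x = 0 or y = 0 has f = 0 > -3025/4, so the minimum is not on those boundaries.)
min(-xy) = -3025/4 (i.e. max xy = 3025/4)
Multipliers: lambda = 55/2, mu_x = 0, mu_y = 0
Complementary slackness: lambda*(x + y - 55) = 55/2*(55/2 + 55/2 - 55) = 0, mu_x*x = 0*55/2 = 0, mu_y*y = 0*55/2 = 0. Satisfied.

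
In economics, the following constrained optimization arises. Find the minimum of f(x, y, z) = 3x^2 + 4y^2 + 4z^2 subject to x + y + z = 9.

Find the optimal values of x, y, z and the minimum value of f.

Using Lagrange multipliers on f = 3x^2 + 4y^2 + 4z^2 with constraint x + y + z = 9:
Conditions: 2*3*x = lambda, 2*4*y = lambda, 2*4*z = lambda
So x = lambda/6, y = lambda/8, z = lambda/8
Substituting into constraint: lambda * (5/12) = 9
lambda = 108/5
x = 18/5, y = 27/10, z = 27/10
Minimum value = 486/5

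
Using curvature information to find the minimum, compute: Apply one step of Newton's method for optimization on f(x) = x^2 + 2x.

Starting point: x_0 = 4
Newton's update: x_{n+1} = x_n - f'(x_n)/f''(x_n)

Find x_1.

f(x) = x^2 + 2x
f'(x) = 2x + (2), f''(x) = 2
Newton step: x_1 = x_0 - f'(x_0)/f''(x_0)
f'(4) = 10
x_1 = 4 - 10/2 = -1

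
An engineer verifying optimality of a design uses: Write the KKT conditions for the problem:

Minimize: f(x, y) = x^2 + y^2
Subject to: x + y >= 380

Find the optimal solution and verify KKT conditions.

KKT conditions for min x^2 + y^2 s.t. x + y >= 380:
Stationarity: 2x = mu, 2y = mu
So x = y = mu/2.
Complementary slackness: mu*(x + y - 380) = 0
Primal feasibility: x + y >= 380; dual feasibility: mu >= 0
If mu = 0 then x = y = 0, but 0 + 0 < 380 is infeasible, so the constraint is active.
Constraint active: x + y = 2*(mu/2) = 380 => mu = 380
x = y = 190, f = 72200
Verify: stationarity 2*190 = 380 = mu; primal 190 + 190 = 380 >= 380; dual mu = 380 >= 0; complementary slackness 380*(380 - 380) = 0. All KKT conditions hold.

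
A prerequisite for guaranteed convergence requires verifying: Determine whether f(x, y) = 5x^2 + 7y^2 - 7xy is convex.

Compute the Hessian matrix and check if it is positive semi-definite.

f(x,y) = 5x^2 + 7y^2 - 7xy
Hessian H = [[10, -7], [-7, 14]]
trace(H) = 24, det(H) = 91
Eigenvalues: (24 +/- sqrt(212)) / 2 = 19.28, 4.72
Since both eigenvalues > 0, f is convex.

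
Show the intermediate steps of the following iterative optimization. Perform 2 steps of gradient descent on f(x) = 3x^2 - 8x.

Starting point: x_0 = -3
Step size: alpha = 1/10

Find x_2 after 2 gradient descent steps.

f(x) = 3x^2 - 8x, f'(x) = 6x + (-8)
Step 1: f'(-3) = -26, x_1 = -3 - 1/10 * -26 = -2/5
Step 2: f'(-2/5) = -52/5, x_2 = -2/5 - 1/10 * -52/5 = 16/25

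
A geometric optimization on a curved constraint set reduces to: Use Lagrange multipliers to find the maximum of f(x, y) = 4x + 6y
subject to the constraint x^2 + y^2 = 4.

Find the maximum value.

Set up Lagrange conditions: grad f = lambda * grad g
  4 = 2*lambda*x
  6 = 2*lambda*y
From these: x/y = 4/6, so x = 4t, y = 6t for some t.
Substitute into constraint: (4t)^2 + (6t)^2 = 4
  t^2 * 52 = 4
  t = sqrt(4/52)
Maximum = 4*x + 6*y = (4^2 + 6^2)*t = 52 * sqrt(4/52) = sqrt(208)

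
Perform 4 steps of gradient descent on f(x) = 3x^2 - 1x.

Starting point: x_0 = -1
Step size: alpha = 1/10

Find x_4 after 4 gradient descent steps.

f(x) = 3x^2 - 1x, f'(x) = 6x + (-1)
Step 1: f'(-1) = -7, x_1 = -1 - 1/10 * -7 = -3/10
Step 2: f'(-3/10) = -14/5, x_2 = -3/10 - 1/10 * -14/5 = -1/50
Step 3: f'(-1/50) = -28/25, x_3 = -1/50 - 1/10 * -28/25 = 23/250
Step 4: f'(23/250) = -56/125, x_4 = 23/250 - 1/10 * -56/125 = 171/1250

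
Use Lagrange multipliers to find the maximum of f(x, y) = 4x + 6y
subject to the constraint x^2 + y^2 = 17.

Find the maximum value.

Set up Lagrange conditions: grad f = lambda * grad g
  4 = 2*lambda*x
  6 = 2*lambda*y
From these: x/y = 4/6, so x = 4t, y = 6t for some t.
Substitute into constraint: (4t)^2 + (6t)^2 = 17
  t^2 * 52 = 17
  t = sqrt(17/52)
Maximum = 4*x + 6*y = (4^2 + 6^2)*t = 52 * sqrt(17/52) = sqrt(884)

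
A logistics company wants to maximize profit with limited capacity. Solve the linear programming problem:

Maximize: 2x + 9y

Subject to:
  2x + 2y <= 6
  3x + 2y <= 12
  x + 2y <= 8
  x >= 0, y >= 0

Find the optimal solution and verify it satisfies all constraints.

Feasible vertices: (0, 0), (0, 3), (3, 0)
Objective 2x + 9y at each vertex:
  (0, 0): 0
  (0, 3): 27
  (3, 0): 6
Maximum is 27 at (0, 3).
Verify constraints at (x, y) = (0, 3):
  2*0 + 2*3 = 6 <= 6 (active)
  3*0 + 2*3 = 6 <= 12
  1*0 + 2*3 = 6 <= 8
  x = 0 >= 0, y = 3 >= 0. All constraints satisfied.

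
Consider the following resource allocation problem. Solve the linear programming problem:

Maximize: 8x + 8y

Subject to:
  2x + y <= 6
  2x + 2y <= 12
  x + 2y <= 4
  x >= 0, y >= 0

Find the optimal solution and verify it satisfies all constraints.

Feasible vertices: (0, 0), (0, 2), (8/3, 2/3), (3, 0)
Objective 8x + 8y at each vertex:
  (0, 0): 0
  (0, 2): 16
  (8/3, 2/3): 80/3
  (3, 0): 24
Maximum is 80/3 at (8/3, 2/3).
Verify constraints at (x, y) = (8/3, 2/3):
  2*(8/3) + 1*(2/3) = 6 <= 6 (active)
  2*(8/3) + 2*(2/3) = 20/3 <= 12
  1*(8/3) + 2*(2/3) = 4 <= 4 (active)
  x = 8/3 >= 0, y = 2/3 >= 0. All constraints satisfied.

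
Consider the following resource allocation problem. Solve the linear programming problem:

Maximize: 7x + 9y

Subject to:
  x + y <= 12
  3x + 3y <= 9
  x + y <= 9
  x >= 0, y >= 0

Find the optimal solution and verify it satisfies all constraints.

Feasible vertices: (0, 0), (0, 3), (3, 0)
Objective 7x + 9y at each vertex:
  (0, 0): 0
  (0, 3): 27
  (3, 0): 21
Maximum is 27 at (0, 3).
Verify constraints at (x, y) = (0, 3):
  1*0 + 1*3 = 3 <= 12
  3*0 + 3*3 = 9 <= 9 (active)
  1*0 + 1*3 = 3 <= 9
  x = 0 >= 0, y = 3 >= 0. All constraints satisfied.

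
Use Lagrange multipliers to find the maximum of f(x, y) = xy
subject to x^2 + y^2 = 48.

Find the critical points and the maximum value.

Lagrange conditions: y = 2*lambda*x and x = 2*lambda*y
If x = 0 then y = 0, violating the constraint, so x, y != 0.
Dividing: y/x = x/y => x^2 = y^2 => y = x or y = -x
Constraint: 2x^2 = 48 => x^2 = 24 => x = +/-sqrt(24)
Critical points: (sqrt(24), sqrt(24)), (-sqrt(24), -sqrt(24)), (sqrt(24), -sqrt(24)), (-sqrt(24), sqrt(24))
  y = x:  xy = x^2 = 24  at (sqrt(24), sqrt(24)) and (-sqrt(24), -sqrt(24))
  y = -x: xy = -x^2 = -24 at (sqrt(24), -sqrt(24)) and (-sqrt(24), sqrt(24))
Maximum xy = 24 at (sqrt(24), sqrt(24)) and (-sqrt(24), -sqrt(24))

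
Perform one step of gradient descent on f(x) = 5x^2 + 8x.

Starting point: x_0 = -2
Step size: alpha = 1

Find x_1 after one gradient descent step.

f(x) = 5x^2 + 8x
f'(x) = 10x + 8
f'(-2) = 10*-2 + (8) = -12
x_1 = x_0 - alpha * f'(x_0) = -2 - 1 * -12 = 10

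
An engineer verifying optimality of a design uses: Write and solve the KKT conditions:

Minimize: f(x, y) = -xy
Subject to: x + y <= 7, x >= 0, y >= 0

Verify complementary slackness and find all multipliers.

Problem: min -xy s.t. x + y <= 7 (multiplier lambda), x >= 0 (mu_x), y >= 0 (mu_y)
KKT stationarity: -y + lambda - mu_x = 0, -x + lambda - mu_y = 0, with lambda, mu_x, mu_y >= 0
Complementary slackness: lambda*(x + y - 7) = 0, mu_x*x = 0, mu_y*y = 0
If lambda = 0: y = -mu_x <= 0 and x = -mu_y <= 0 force x = y = 0 with f = 0; but x = y = 7/2 is feasible with f = -49/4 < 0, so this is not the minimum. Hence lambda > 0 and x + y = 7.
Try x > 0, y > 0 (so mu_x = mu_y = 0): y = lambda, x = lambda => x = y = lambda
x + y = 7 => 2*lambda = 7 => lambda = 7/2
x* = y* = 7/2 > 0, consistent with mu_x = mu_y = 0.
(Any feasible point with x = 0 or y = 0 has f = 0 > -49/4, so the minimum is not on those boundaries.)
min(-xy) = -49/4 (i.e. max xy = 49/4)
Multipliers: lambda = 7/2, mu_x = 0, mu_y = 0
Complementary slackness: lambda*(x + y - 7) = 7/2*(7/2 + 7/2 - 7) = 0, mu_x*x = 0*7/2 = 0, mu_y*y = 0*7/2 = 0. Satisfied.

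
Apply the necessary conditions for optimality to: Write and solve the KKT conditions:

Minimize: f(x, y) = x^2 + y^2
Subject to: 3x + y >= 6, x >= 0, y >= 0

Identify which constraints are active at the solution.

KKT conditions for min x^2 + y^2 s.t. 3x + 1y >= 6, x >= 0, y >= 0:
Stationarity: 2x = mu*3 + mu_x, 2y = mu*1 + mu_y, with mu, mu_x, mu_y >= 0
Complementary slackness: mu*(3x + y - 6) = 0, mu_x*x = 0, mu_y*y = 0
(0, 0) is infeasible (3*0 + 1*0 < 6), so if mu = 0 stationarity would force x = mu_x/2 >= 0, y = mu_y/2 >= 0 with mu_x*x = mu_y*y = 0, i.e. x = y = 0: contradiction. Hence mu > 0 and 3x + y = 6 is active.
Try x > 0, y > 0 (so mu_x = mu_y = 0): x = 3*mu/2, y = 1*mu/2
Substitute: 3*(3*mu/2) + 1*(1*mu/2) = 6
  mu*10/2 = 6 => mu = 6/5
x* = 9/5 > 0, y* = 3/5 > 0, consistent with mu_x = mu_y = 0.
f is convex and the constraints are linear, so this KKT point is the global minimum.
f* = 18/5
Active constraints: 3x + y >= 6 (holds with equality, mu = 6/5 > 0); x >= 0 and y >= 0 are inactive (mu_x = mu_y = 0).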